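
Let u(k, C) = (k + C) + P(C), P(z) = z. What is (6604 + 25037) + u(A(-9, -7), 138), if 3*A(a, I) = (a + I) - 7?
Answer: 95728/3 ≈ 31909.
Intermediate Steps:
A(a, I) = -7/3 + I/3 + a/3 (A(a, I) = ((a + I) - 7)/3 = ((I + a) - 7)/3 = (-7 + I + a)/3 = -7/3 + I/3 + a/3)
u(k, C) = k + 2*C (u(k, C) = (k + C) + C = (C + k) + C = k + 2*C)
(6604 + 25037) + u(A(-9, -7), 138) = (6604 + 25037) + ((-7/3 + (⅓)*(-7) + (⅓)*(-9)) + 2*138) = 31641 + ((-7/3 - 7/3 - 3) + 276) = 31641 + (-23/3 + 276) = 31641 + 805/3 = 95728/3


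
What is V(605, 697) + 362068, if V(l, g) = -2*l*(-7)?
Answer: 370538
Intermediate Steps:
V(l, g) = 14*l
V(605, 697) + 362068 = 14*605 + 362068 = 8470 + 362068 = 370538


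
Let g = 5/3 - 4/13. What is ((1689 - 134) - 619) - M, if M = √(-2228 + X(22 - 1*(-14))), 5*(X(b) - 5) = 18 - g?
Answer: 936 - 2*I*√21100755/195 ≈ 936.0 - 47.113*I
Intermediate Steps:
g = 53/39 (g = 5*(⅓) - 4*1/13 = 5/3 - 4/13 = 53/39 ≈ 1.3590)
X(b) = 1624/195 (X(b) = 5 + (18 - 1*53/39)/5 = 5 + (18 - 53/39)/5 = 5 + (⅕)*(649/39) = 5 + 649/195 = 1624/195)
M = 2*I*√21100755/195 (M = √(-2228 + 1624/195) = √(-432836/195) = 2*I*√21100755/195 ≈ 47.113*I)
((1689 - 134) - 619) - M = ((1689 - 134) - 619) - 2*I*√21100755/195 = (1555 - 619) - 2*I*√21100755/195 = 936 - 2*I*√21100755/195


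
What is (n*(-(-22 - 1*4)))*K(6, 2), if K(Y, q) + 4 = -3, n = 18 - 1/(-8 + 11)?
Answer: -9646/3 ≈ -3215.3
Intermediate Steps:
n = 53/3 (n = 18 - 1/3 = 53/3 ≈ 17.667)
K(Y, q) = -7 (K(Y, q) = -4 - 3 = -7)
(n*(-(-22 - 1*4)))*K(6, 2) = (53*(-(-22 - 1*4))/3)*(-7) = (53*(-(-22 - 4))/3)*(-7) = (53*(-1*(-26))/3)*(-7) = ((53/3)*26)*(-7) = (1378/3)*(-7) = -9646/3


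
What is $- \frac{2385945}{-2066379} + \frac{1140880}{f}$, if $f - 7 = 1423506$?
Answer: $\frac{21076608785}{10774788899} \approx 1.9561$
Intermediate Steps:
$f = 1423513$ ($f = 7 + 1423506 = 1423513$)
$- \frac{2385945}{-2066379} + \frac{1140880}{f} = - \frac{2385945}{-2066379} + \frac{1140880}{1423513} = \left(-2385945\right) \left(- \frac{1}{2066379}\right) + 1140880 \cdot \frac{1}{1423513} = \frac{795315}{688793} + \frac{87760}{109501} = \frac{21076608785}{10774788899}$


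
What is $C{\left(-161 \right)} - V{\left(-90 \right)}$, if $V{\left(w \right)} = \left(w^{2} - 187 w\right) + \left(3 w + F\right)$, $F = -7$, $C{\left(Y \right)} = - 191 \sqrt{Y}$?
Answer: $-24653 - 191 i \sqrt{161} \approx -24653.0 - 2423.5 i$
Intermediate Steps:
$V{\left(w \right)} = -7 + w^{2} - 184 w$ ($V{\left(w \right)} = \left(w^{2} - 187 w\right) + \left(3 w - 7\right) = \left(w^{2} - 187 w\right) + \left(-7 + 3 w\right) = -7 + w^{2} - 184 w$)
$C{\left(-161 \right)} - V{\left(-90 \right)} = - 191 \sqrt{-161} - \left(-7 + \left(-90\right)^{2} - -16560\right) = - 191 i \sqrt{161} - \left(-7 + 8100 + 16560\right) = - 191 i \sqrt{161} - 24653 = -24653 - 191 i \sqrt{161}$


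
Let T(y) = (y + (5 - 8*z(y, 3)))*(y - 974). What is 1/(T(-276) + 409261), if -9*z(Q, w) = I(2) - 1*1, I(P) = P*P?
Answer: 3/2234033 ≈ 1.3429e-6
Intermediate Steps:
I(P) = P²
z(Q, w) = -⅓ (z(Q, w) = -(2² - 1*1)/9 = -(4 - 1)/9 = -⅑*3 = -⅓)
T(y) = (-974 + y)*(23/3 + y) (T(y) = (y + (5 - 8*(-⅓)))*(y - 974) = (y + (5 + 8/3))*(-974 + y) = (y + 23/3)*(-974 + y) = (23/3 + y)*(-974 + y) = (-974 + y)*(23/3 + y))
1/(T(-276) + 409261) = 1/((-22402/3 + (-276)² - 2899/3*(-276)) + 409261) = 1/((-22402/3 + 76176 + 266708) + 409261) = 1/(1006250/3 + 409261) = 1/(2234033/3) = 3/2234033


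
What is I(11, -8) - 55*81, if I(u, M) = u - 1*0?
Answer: -4444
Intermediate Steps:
I(u, M) = u (I(u, M) = u + 0 = u)
I(11, -8) - 55*81 = 11 - 55*81 = 11 - 4455 = -4444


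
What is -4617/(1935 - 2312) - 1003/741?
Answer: 234082/21489 ≈ 10.893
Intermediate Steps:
-4617/(1935 - 2312) - 1003/741 = -4617/(-377) - 1003*1/741 = -4617*(-1/377) - 1003/741 = 4617/377 - 1003/741 = 234082/21489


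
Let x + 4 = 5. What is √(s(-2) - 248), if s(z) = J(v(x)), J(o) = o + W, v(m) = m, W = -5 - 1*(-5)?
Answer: I*√247 ≈ 15.716*I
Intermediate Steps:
W = 0 (W = -5 + 5 = 0)
x = 1 (x = -4 + 5 = 1)
J(o) = o (J(o) = o + 0 = o)
s(z) = 1
√(s(-2) - 248) = √(1 - 248) = √(-247) = I*√247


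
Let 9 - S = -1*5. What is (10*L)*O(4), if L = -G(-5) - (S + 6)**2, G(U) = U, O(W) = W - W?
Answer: 0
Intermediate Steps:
O(W) = 0
S = 14 (S = 9 - (-1)*5 = 9 - 1*(-5) = 9 + 5 = 14)
L = -395 (L = -1*(-5) - (14 + 6)**2 = 5 - 1*20**2 = 5 - 1*400 = 5 - 400 = -395)
(10*L)*O(4) = (10*(-395))*0 = -3950*0 = 0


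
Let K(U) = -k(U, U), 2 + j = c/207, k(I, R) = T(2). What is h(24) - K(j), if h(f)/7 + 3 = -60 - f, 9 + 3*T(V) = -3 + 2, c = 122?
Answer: -1837/3 ≈ -612.33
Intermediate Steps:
T(V) = -10/3 (T(V) = -3 + (-3 + 2)/3 = -3 + (1/3)*(-1) = -3 - 1/3 = -10/3)
k(I, R) = -10/3
h(f) = -441 - 7*f (h(f) = -21 + 7*(-60 - f) = -21 + (-420 - 7*f) = -441 - 7*f)
j = -292/207 (j = -2 + 122/207 = -292/207 ≈ -1.4106)
K(U) = 10/3 (K(U) = -1*(-10/3) = 10/3)
h(24) - K(j) = (-441 - 7*24) - 1*10/3 = (-441 - 168) - 10/3 = -609 - 10/3 = -1837/3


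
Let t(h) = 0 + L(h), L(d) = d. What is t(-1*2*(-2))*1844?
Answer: 7376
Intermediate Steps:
t(h) = h (t(h) = 0 + h = h)
t(-1*2*(-2))*1844 = (-1*2*(-2))*1844 = -2*(-2)*1844 = 4*1844 = 7376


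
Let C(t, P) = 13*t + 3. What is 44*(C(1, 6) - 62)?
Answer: -2024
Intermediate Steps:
C(t, P) = 3 + 13*t
44*(C(1, 6) - 62) = 44*((3 + 13*1) - 62) = 44*((3 + 13) - 62) = 44*(16 - 62) = 44*(-46) = -2024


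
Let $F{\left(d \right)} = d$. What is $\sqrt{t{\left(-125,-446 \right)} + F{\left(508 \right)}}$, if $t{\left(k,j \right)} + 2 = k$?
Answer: $\sqrt{381} \approx 19.519$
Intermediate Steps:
$t{\left(k,j \right)} = -2 + k$
$\sqrt{t{\left(-125,-446 \right)} + F{\left(508 \right)}} = \sqrt{\left(-2 - 125\right) + 508} = \sqrt{-127 + 508} = \sqrt{381}$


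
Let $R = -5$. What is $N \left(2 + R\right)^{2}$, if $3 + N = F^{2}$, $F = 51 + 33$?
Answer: $63477$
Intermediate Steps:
$F = 84$
$N = 7053$ ($N = -3 + 84^{2} = -3 + 7056 = 7053$)
$N \left(2 + R\right)^{2} = 7053 \left(2 - 5\right)^{2} = 7053 \left(-3\right)^{2} = 7053 \cdot 9 = 63477$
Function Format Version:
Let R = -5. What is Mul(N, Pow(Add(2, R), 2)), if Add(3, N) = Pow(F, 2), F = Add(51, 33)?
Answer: 63477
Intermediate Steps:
F = 84
N = 7053 (N = Add(-3, Pow(84, 2)) = Add(-3, 7056) = 7053)
Mul(N, Pow(Add(2, R), 2)) = Mul(7053, Pow(Add(2, -5), 2)) = Mul(7053, Pow(-3, 2)) = Mul(7053, 9) = 63477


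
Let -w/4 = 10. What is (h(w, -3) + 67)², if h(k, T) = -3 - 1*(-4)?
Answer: 4624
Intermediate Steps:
w = -40 (w = -4*10 = -40)
h(k, T) = 1 (h(k, T) = -3 + 4 = 1)
(h(w, -3) + 67)² = (1 + 67)² = 68² = 4624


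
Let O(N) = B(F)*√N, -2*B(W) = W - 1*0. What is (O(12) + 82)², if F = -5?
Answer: 6799 + 820*√3 ≈ 8219.3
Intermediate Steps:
B(W) = -W/2 (B(W) = -(W - 1*0)/2 = -(W + 0)/2 = -W/2)
O(N) = 5*√N/2 (O(N) = (-½*(-5))*√N = 5*√N/2)
(O(12) + 82)² = (5*√12/2 + 82)² = (5*(2*√3)/2 + 82)² = (5*√3 + 82)² = (82 + 5*√3)²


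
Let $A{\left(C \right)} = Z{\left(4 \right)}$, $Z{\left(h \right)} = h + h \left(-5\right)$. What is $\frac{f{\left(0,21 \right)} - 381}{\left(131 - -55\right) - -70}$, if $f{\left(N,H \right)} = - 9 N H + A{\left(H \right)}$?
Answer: $- \frac{397}{256} \approx -1.5508$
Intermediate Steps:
$Z{\left(h \right)} = - 4 h$ ($Z{\left(h \right)} = h - 5 h = - 4 h$)
$A{\left(C \right)} = -16$ ($A{\left(C \right)} = \left(-4\right) 4 = -16$)
$f{\left(N,H \right)} = -16 - 9 H N$ ($f{\left(N,H \right)} = - 9 N H - 16 = - 9 H N - 16 = -16 - 9 H N$)
$\frac{f{\left(0,21 \right)} - 381}{\left(131 - -55\right) - -70} = \frac{\left(-16 - 189 \cdot 0\right) - 381}{\left(131 - -55\right) - -70} = \frac{\left(-16 + 0\right) - 381}{\left(131 + 55\right) + \left(-4 + 74\right)} = \frac{-16 - 381}{186 + 70} = - \frac{397}{256}$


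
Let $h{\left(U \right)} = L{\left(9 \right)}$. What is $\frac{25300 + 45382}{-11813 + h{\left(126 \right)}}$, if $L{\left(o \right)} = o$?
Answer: $- \frac{35341}{5902} \approx -5.988$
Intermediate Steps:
$h{\left(U \right)} = 9$
$\frac{25300 + 45382}{-11813 + h{\left(126 \right)}} = \frac{25300 + 45382}{-11813 + 9} = \frac{70682}{-11804} = 70682 \left(- \frac{1}{11804}\right) = - \frac{35341}{5902}$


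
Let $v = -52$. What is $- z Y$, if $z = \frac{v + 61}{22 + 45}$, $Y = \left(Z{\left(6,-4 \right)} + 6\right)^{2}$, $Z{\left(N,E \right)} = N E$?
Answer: $- \frac{2916}{67} \approx -43.522$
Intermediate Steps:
$Z{\left(N,E \right)} = E N$
$Y = 324$ ($Y = \left(\left(-4\right) 6 + 6\right)^{2} = \left(-24 + 6\right)^{2} = \left(-18\right)^{2} = 324$)
$z = \frac{9}{67}$ ($z = \frac{-52 + 61}{22 + 45} = \frac{9}{67} \approx 0.13433$)
$- z Y = \left(-1\right) \frac{9}{67} \cdot 324 = \left(- \frac{9}{67}\right) 324 = - \frac{2916}{67}$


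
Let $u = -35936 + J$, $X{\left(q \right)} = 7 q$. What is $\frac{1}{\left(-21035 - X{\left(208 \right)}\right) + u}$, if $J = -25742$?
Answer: $- \frac{1}{84169} \approx -1.1881 \cdot 10^{-5}$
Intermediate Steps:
$u = -61678$ ($u = -35936 - 25742 = -61678$)
$\frac{1}{\left(-21035 - X{\left(208 \right)}\right) + u} = \frac{1}{\left(-21035 - 7 \cdot 208\right) - 61678} = \frac{1}{\left(-21035 - 1456\right) - 61678} = \frac{1}{-22491 - 61678} = \frac{1}{-84169} = - \frac{1}{84169}$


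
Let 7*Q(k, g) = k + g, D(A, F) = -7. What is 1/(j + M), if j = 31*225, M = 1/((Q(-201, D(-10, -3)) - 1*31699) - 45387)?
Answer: 539810/3765174743 ≈ 0.00014337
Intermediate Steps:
Q(k, g) = g/7 + k/7 (Q(k, g) = (k + g)/7 = (g + k)/7 = g/7 + k/7)
M = -7/539810 (M = 1/((((1/7)*(-7) + (1/7)*(-201)) - 1*31699) - 45387) = 1/(((-1 - 201/7) - 31699) - 45387) = 1/((-208/7 - 31699) - 45387) = 1/(-222101/7 - 45387) = 1/(-539810/7) = -7/539810 ≈ -1.2968e-5)
j = 6975
1/(j + M) = 1/(6975 - 7/539810) = 1/(3765174743/539810) = 539810/3765174743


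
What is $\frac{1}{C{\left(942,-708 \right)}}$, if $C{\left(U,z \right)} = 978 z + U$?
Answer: $- \frac{1}{691482} \approx -1.4462 \cdot 10^{-6}$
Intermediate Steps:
$C{\left(U,z \right)} = U + 978 z$
$\frac{1}{C{\left(942,-708 \right)}} = \frac{1}{942 + 978 \left(-708\right)} = \frac{1}{942 - 692424} = \frac{1}{-691482} = - \frac{1}{691482}$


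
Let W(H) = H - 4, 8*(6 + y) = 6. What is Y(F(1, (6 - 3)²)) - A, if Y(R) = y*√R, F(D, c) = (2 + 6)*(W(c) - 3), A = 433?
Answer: -454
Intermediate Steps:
y = -21/4 (y = -6 + (⅛)*6 = -6 + ¾ = -21/4 ≈ -5.2500)
W(H) = -4 + H
F(D, c) = -56 + 8*c (F(D, c) = (2 + 6)*((-4 + c) - 3) = 8*(-7 + c) = -56 + 8*c)
Y(R) = -21*√R/4
Y(F(1, (6 - 3)²)) - A = -21*√(-56 + 8*(6 - 3)²)/4 - 1*433 = -21*√(-56 + 8*3²)/4 - 433 = -21*√(-56 + 8*9)/4 - 433 = -21*√(-56 + 72)/4 - 433 = -21*√16/4 - 433 = -21/4*4 - 433 = -21 - 433 = -454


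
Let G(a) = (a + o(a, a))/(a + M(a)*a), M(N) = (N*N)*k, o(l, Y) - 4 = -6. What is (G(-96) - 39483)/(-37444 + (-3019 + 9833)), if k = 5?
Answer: 2495199253/1935717984 ≈ 1.2890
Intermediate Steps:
o(l, Y) = -2 (o(l, Y) = 4 - 6 = -2)
M(N) = 5*N² (M(N) = (N*N)*5 = N²*5 = 5*N²)
G(a) = (-2 + a)/(a + 5*a³) (G(a) = (a - 2)/(a + (5*a²)*a) = (-2 + a)/(a + 5*a³))
(G(-96) - 39483)/(-37444 + (-3019 + 9833)) = ((-2 - 96)/(-96 + 5*(-96)³) - 39483)/(-37444 + (-3019 + 9833)) = (-98/(-96 + 5*(-884736)) - 39483)/(-37444 + 6814) = (-98/(-96 - 4423680) - 39483)/(-30630) = (-98/(-4423776) - 39483)*(-1/30630) = (-1/4423776*(-98) - 39483)*(-1/30630) = (7/315984 - 39483)*(-1/30630) = -12475996265/315984*(-1/30630) = 2495199253/1935717984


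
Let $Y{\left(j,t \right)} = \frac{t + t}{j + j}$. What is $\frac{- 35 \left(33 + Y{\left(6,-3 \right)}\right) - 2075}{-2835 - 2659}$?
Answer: $\frac{6425}{10988} \approx 0.58473$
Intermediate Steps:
$Y{\left(j,t \right)} = \frac{t}{j}$ ($Y{\left(j,t \right)} = \frac{2 t}{2 j} = 2 t \frac{1}{2 j} = \frac{t}{j}$)
$\frac{- 35 \left(33 + Y{\left(6,-3 \right)}\right) - 2075}{-2835 - 2659} = \frac{- 35 \left(33 - \frac{3}{6}\right) - 2075}{-2835 - 2659} = \frac{- 35 \left(33 - \frac{1}{2}\right) - 2075}{-5494} = \left(- 35 \left(33 - \frac{1}{2}\right) - 2075\right) \left(- \frac{1}{5494}\right) = \left(\left(-35\right) \frac{65}{2} - 2075\right) \left(- \frac{1}{5494}\right) = \left(- \frac{2275}{2} - 2075\right) \left(- \frac{1}{5494}\right) = \left(- \frac{6425}{2}\right) \left(- \frac{1}{5494}\right) = \frac{6425}{10988}$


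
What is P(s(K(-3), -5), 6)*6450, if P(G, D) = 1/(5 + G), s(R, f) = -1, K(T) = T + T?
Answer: 3225/2 ≈ 1612.5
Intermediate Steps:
K(T) = 2*T
P(s(K(-3), -5), 6)*6450 = 6450/(5 - 1) = 6450/4 = (¼)*6450 = 3225/2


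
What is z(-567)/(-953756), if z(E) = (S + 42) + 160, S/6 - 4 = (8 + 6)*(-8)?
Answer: 223/476878 ≈ 0.00046762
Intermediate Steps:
S = -648 (S = 24 + 6*((8 + 6)*(-8)) = 24 + 6*(14*(-8)) = 24 + 6*(-112) = 24 - 672 = -648)
z(E) = -446 (z(E) = (-648 + 42) + 160 = -606 + 160 = -446)
z(-567)/(-953756) = -446/(-953756) = -446*(-1/953756) = 223/476878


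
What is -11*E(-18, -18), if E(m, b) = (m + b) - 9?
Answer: 495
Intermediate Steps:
E(m, b) = -9 + b + m (E(m, b) = (b + m) - 9 = -9 + b + m)
-11*E(-18, -18) = -11*(-9 - 18 - 18) = -11*(-45) = 495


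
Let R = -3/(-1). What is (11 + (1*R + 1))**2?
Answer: 225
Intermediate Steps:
R = 3 (R = -3*(-1) = 3)
(11 + (1*R + 1))**2 = (11 + (1*3 + 1))**2 = (11 + (3 + 1))**2 = (11 + 4)**2 = 15**2 = 225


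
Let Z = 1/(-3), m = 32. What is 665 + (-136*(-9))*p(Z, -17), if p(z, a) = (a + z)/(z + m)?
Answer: -473/95 ≈ -4.9790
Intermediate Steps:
Z = -⅓ ≈ -0.33333
p(z, a) = (a + z)/(32 + z) (p(z, a) = (a + z)/(z + 32) = (a + z)/(32 + z))
665 + (-136*(-9))*p(Z, -17) = 665 + (-136*(-9))*((-17 - ⅓)/(32 - ⅓)) = 665 + 1224*(-52/3/(95/3)) = 665 + 1224*((3/95)*(-52/3)) = 665 + 1224*(-52/95) = 665 - 63648/95 = -473/95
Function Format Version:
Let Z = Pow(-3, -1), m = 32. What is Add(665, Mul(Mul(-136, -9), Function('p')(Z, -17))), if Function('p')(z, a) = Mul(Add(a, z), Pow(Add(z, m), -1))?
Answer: Rational(-473, 95) ≈ -4.9790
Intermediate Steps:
Z = Rational(-1, 3) ≈ -0.33333
Function('p')(z, a) = Mul(Pow(Add(32, z), -1), Add(a, z)) (Function('p')(z, a) = Mul(Add(a, z), Pow(Add(z, 32), -1)) = Mul(Add(a, z), Pow(Add(32, z), -1)) = Mul(Pow(Add(32, z), -1), Add(a, z)))
Add(665, Mul(Mul(-136, -9), Function('p')(Z, -17))) = Add(665, Mul(Mul(-136, -9), Mul(Pow(Add(32, Rational(-1, 3)), -1), Add(-17, Rational(-1, 3))))) = Add(665, Mul(1224, Mul(Pow(Rational(95, 3), -1), Rational(-52, 3)))) = Add(665, Mul(1224, Mul(Rational(3, 95), Rational(-52, 3)))) = Add(665, Mul(1224, Rational(-52, 95))) = Add(665, Rational(-63648, 95)) = Rational(-473, 95)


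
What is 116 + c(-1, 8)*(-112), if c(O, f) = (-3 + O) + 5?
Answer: 4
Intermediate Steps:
c(O, f) = 2 + O
116 + c(-1, 8)*(-112) = 116 + (2 - 1)*(-112) = 116 + 1*(-112) = 116 - 112 = 4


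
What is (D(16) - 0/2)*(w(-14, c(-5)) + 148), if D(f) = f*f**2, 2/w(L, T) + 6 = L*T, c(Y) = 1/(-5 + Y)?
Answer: 13901824/23 ≈ 6.0443e+5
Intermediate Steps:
w(L, T) = 2/(-6 + L*T)
D(f) = f**3
(D(16) - 0/2)*(w(-14, c(-5)) + 148) = (16**3 - 0/2)*(2/(-6 - 14/(-5 - 5)) + 148) = (4096 - 0/2)*(2/(-6 - 14/(-10)) + 148) = (4096 - 14*0)*(2/(-6 - 14*(-1/10)) + 148) = (4096 + 0)*(2/(-6 + 7/5) + 148) = 4096*(2/(-23/5) + 148) = 4096*(2*(-5/23) + 148) = 4096*(-10/23 + 148) = 4096*(3394/23) = 13901824/23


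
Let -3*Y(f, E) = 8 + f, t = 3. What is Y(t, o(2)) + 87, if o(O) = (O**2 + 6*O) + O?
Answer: 250/3 ≈ 83.333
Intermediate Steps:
o(O) = O**2 + 7*O
Y(f, E) = -8/3 - f/3 (Y(f, E) = -(8 + f)/3 = -8/3 - f/3)
Y(t, o(2)) + 87 = (-8/3 - 1/3*3) + 87 = (-8/3 - 1) + 87 = -11/3 + 87 = 250/3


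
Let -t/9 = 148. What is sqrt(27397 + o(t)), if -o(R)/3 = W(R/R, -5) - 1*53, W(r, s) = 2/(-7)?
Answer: sqrt(1350286)/7 ≈ 166.00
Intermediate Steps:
t = -1332 (t = -9*148 = -1332)
W(r, s) = -2/7 (W(r, s) = 2*(-1/7) = -2/7)
o(R) = 1119/7 (o(R) = -3*(-2/7 - 1*53) = -3*(-2/7 - 53) = -3*(-373/7) = 1119/7)
sqrt(27397 + o(t)) = sqrt(27397 + 1119/7) = sqrt(192898/7) = sqrt(1350286)/7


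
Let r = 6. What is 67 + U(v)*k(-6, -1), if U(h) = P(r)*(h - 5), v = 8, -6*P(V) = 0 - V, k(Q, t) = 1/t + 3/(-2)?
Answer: 119/2 ≈ 59.500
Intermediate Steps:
k(Q, t) = -3/2 + 1/t (k(Q, t) = 1/t + 3*(-½) = 1/t - 3/2 = -3/2 + 1/t)
P(V) = V/6 (P(V) = -(0 - V)/6 = -(-1)*V/6 = V/6)
U(h) = -5 + h (U(h) = ((⅙)*6)*(h - 5) = 1*(-5 + h) = -5 + h)
67 + U(v)*k(-6, -1) = 67 + (-5 + 8)*(-3/2 + 1/(-1)) = 67 + 3*(-3/2 - 1) = 67 + 3*(-5/2) = 67 - 15/2 = 119/2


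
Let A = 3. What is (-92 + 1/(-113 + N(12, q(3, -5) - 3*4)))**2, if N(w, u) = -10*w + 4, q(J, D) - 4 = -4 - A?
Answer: 443902761/52441 ≈ 8464.8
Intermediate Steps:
q(J, D) = -3 (q(J, D) = 4 + (-4 - 1*3) = 4 + (-4 - 3) = 4 - 7 = -3)
N(w, u) = 4 - 10*w
(-92 + 1/(-113 + N(12, q(3, -5) - 3*4)))**2 = (-92 + 1/(-113 + (4 - 10*12)))**2 = (-92 + 1/(-113 + (4 - 120)))**2 = (-92 + 1/(-113 - 116))**2 = (-92 + 1/(-229))**2 = (-92 - 1/229)**2 = (-21069/229)**2 = 443902761/52441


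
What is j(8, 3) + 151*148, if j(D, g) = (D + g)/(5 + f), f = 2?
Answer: 156447/7 ≈ 22350.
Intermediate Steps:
j(D, g) = D/7 + g/7 (j(D, g) = (D + g)/(5 + 2) = (D + g)/7 = (D + g)*(⅐) = D/7 + g/7)
j(8, 3) + 151*148 = ((⅐)*8 + (⅐)*3) + 151*148 = (8/7 + 3/7) + 22348 = 11/7 + 22348 = 156447/7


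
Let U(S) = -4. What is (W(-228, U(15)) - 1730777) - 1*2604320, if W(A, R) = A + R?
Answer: -4335329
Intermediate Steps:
(W(-228, U(15)) - 1730777) - 1*2604320 = ((-228 - 4) - 1730777) - 1*2604320 = (-232 - 1730777) - 2604320 = -1731009 - 2604320 = -4335329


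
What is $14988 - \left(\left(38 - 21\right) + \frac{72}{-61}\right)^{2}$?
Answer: $\frac{54839123}{3721} \approx 14738.0$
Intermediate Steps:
$14988 - \left(\left(38 - 21\right) + \frac{72}{-61}\right)^{2} = 14988 - \left(\left(38 - 21\right) + 72 \left(- \frac{1}{61}\right)\right)^{2} = 14988 - \left(17 - \frac{72}{61}\right)^{2} = 14988 - \left(\frac{965}{61}\right)^{2} = 14988 - \frac{931225}{3721} = \frac{54839123}{3721}$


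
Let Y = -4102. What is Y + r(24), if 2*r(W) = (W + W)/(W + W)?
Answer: -8203/2 ≈ -4101.5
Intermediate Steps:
r(W) = ½ (r(W) = ((W + W)/(W + W))/2 = ((2*W)/((2*W)))/2 = ((2*W)*(1/(2*W)))/2 = (½)*1 = ½)
Y + r(24) = -4102 + ½ = -8203/2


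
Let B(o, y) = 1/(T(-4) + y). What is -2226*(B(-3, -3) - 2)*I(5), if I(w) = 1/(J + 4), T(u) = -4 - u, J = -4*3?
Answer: -2597/4 ≈ -649.25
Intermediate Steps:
J = -12
B(o, y) = 1/y (B(o, y) = 1/((-4 - 1*(-4)) + y) = 1/((-4 + 4) + y) = 1/(0 + y) = 1/y)
I(w) = -1/8 (I(w) = 1/(-12 + 4) = 1/(-8) = -1/8)
-2226*(B(-3, -3) - 2)*I(5) = -2226*(1/(-3) - 2)*(-1)/8 = -2226*(-1/3 - 2)*(-1)/8 = -(-5194)*(-1)/8 = -2226*7/24 = -2597/4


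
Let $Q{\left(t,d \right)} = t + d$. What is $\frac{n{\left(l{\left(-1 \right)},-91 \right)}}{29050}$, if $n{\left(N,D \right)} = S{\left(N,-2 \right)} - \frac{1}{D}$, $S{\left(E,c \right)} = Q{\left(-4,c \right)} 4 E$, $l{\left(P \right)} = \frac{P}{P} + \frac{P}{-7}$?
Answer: $- \frac{499}{528710} \approx -0.00094381$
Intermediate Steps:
$Q{\left(t,d \right)} = d + t$
$l{\left(P \right)} = 1 - \frac{P}{7}$ ($l{\left(P \right)} = 1 + P \left(- \frac{1}{7}\right) = 1 - \frac{P}{7}$)
$S{\left(E,c \right)} = E \left(-16 + 4 c\right)$ ($S{\left(E,c \right)} = \left(c - 4\right) 4 E = \left(-4 + c\right) 4 E = \left(-16 + 4 c\right) E = E \left(-16 + 4 c\right)$)
$n{\left(N,D \right)} = - \frac{1}{D} - 24 N$ ($n{\left(N,D \right)} = 4 N \left(-4 - 2\right) - \frac{1}{D} = 4 N \left(-6\right) - \frac{1}{D} = - 24 N - \frac{1}{D} = - \frac{1}{D} - 24 N$)
$\frac{n{\left(l{\left(-1 \right)},-91 \right)}}{29050} = \frac{- \frac{1}{-91} - 24 \left(1 - - \frac{1}{7}\right)}{29050} = \left(\left(-1\right) \left(- \frac{1}{91}\right) - 24 \left(1 + \frac{1}{7}\right)\right) \frac{1}{29050} = \left(\frac{1}{91} - \frac{192}{7}\right) \frac{1}{29050} = \left(- \frac{2495}{91}\right) \frac{1}{29050} = - \frac{499}{528710}$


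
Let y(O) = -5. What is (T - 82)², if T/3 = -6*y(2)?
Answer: 64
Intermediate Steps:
T = 90 (T = 3*(-6*(-5)) = 3*30 = 90)
(T - 82)² = (90 - 82)² = 8² = 64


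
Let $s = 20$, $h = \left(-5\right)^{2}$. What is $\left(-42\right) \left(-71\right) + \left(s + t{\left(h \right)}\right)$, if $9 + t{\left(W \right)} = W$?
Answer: $3018$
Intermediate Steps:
$h = 25$
$t{\left(W \right)} = -9 + W$
$\left(-42\right) \left(-71\right) + \left(s + t{\left(h \right)}\right) = \left(-42\right) \left(-71\right) + \left(20 + \left(-9 + 25\right)\right) = 2982 + \left(20 + 16\right) = 2982 + 36 = 3018$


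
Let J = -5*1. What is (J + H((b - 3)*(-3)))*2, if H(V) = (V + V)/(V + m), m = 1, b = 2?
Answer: -7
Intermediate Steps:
J = -5
H(V) = 2*V/(1 + V) (H(V) = (V + V)/(V + 1) = (2*V)/(1 + V) = 2*V/(1 + V))
(J + H((b - 3)*(-3)))*2 = (-5 + 2*((2 - 3)*(-3))/(1 + (2 - 3)*(-3)))*2 = (-5 + 2*(-1*(-3))/(1 - 1*(-3)))*2 = (-5 + 2*3/(1 + 3))*2 = (-5 + 2*3/4)*2 = (-5 + 2*3*(¼))*2 = (-5 + 3/2)*2 = -7/2*2 = -7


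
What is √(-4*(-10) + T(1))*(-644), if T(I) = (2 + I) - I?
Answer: -644*√42 ≈ -4173.6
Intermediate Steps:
T(I) = 2
√(-4*(-10) + T(1))*(-644) = √(-4*(-10) + 2)*(-644) = √(40 + 2)*(-644) = √42*(-644) = -644*√42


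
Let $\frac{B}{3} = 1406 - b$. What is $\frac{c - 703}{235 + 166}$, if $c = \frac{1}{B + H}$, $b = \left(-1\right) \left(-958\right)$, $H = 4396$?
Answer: $- \frac{4035219}{2301740} \approx -1.7531$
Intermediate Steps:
$b = 958$
$B = 1344$ ($B = 3 \left(1406 - 958\right) = 3 \cdot 448 = 1344$)
$c = \frac{1}{5740}$ ($c = \frac{1}{1344 + 4396} = \frac{1}{5740} \approx 0.00017422$)
$\frac{c - 703}{235 + 166} = \frac{\frac{1}{5740} - 703}{235 + 166} = - \frac{4035219}{5740 \cdot 401} = \left(- \frac{4035219}{5740}\right) \frac{1}{401} = - \frac{4035219}{2301740}$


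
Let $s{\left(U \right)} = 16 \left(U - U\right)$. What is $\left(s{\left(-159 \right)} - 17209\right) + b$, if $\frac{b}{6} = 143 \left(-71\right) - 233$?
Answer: $-79525$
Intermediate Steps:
$s{\left(U \right)} = 0$ ($s{\left(U \right)} = 16 \cdot 0 = 0$)
$b = -62316$ ($b = 6 \left(143 \left(-71\right) - 233\right) = 6 \left(-10153 - 233\right) = 6 \left(-10386\right) = -62316$)
$\left(s{\left(-159 \right)} - 17209\right) + b = \left(0 - 17209\right) - 62316 = -17209 - 62316 = -79525$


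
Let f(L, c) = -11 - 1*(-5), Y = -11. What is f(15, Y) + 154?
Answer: 148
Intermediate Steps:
f(L, c) = -6 (f(L, c) = -11 + 5 = -6)
f(15, Y) + 154 = -6 + 154 = 148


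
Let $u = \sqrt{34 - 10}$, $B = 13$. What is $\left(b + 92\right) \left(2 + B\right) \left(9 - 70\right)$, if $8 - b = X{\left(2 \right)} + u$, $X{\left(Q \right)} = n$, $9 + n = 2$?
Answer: $-97905 + 1830 \sqrt{6} \approx -93423.0$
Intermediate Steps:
$n = -7$ ($n = -9 + 2 = -7$)
$X{\left(Q \right)} = -7$
$u = 2 \sqrt{6}$ ($u = \sqrt{24} = 2 \sqrt{6} \approx 4.899$)
$b = 15 - 2 \sqrt{6}$ ($b = 8 - \left(-7 + 2 \sqrt{6}\right) = 8 + \left(7 - 2 \sqrt{6}\right) = 15 - 2 \sqrt{6} \approx 10.101$)
$\left(b + 92\right) \left(2 + B\right) \left(9 - 70\right) = \left(\left(15 - 2 \sqrt{6}\right) + 92\right) \left(2 + 13\right) \left(9 - 70\right) = \left(107 - 2 \sqrt{6}\right) 15 \left(-61\right) = \left(107 - 2 \sqrt{6}\right) \left(-915\right) = -97905 + 1830 \sqrt{6}$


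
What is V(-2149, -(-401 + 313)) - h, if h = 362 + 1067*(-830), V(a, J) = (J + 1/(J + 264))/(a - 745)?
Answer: 901791483647/1018688 ≈ 8.8525e+5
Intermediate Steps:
V(a, J) = (J + 1/(264 + J))/(-745 + a)
h = -885248 (h = 362 - 885610 = -885248)
V(-2149, -(-401 + 313)) - h = (1 + (-(-401 + 313))**2 + 264*(-(-401 + 313)))/(-196680 - (-745)*(-401 + 313) + 264*(-2149) - (-401 + 313)*(-2149)) - 1*(-885248) = (1 + (-1*(-88))**2 + 264*(-1*(-88)))/(-196680 - (-745)*(-88) - 567336 - 1*(-88)*(-2149)) + 885248 = (1 + 88**2 + 264*88)/(-196680 - 745*88 - 567336 + 88*(-2149)) + 885248 = (1 + 7744 + 23232)/(-196680 - 65560 - 567336 - 189112) + 885248 = 30977/(-1018688) + 885248 = -1/1018688*30977 + 885248 = -30977/1018688 + 885248 = 901791483647/1018688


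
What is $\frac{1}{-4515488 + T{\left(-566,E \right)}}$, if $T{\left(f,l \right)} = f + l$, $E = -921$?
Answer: $- \frac{1}{4516975} \approx -2.2139 \cdot 10^{-7}$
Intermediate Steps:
$\frac{1}{-4515488 + T{\left(-566,E \right)}} = \frac{1}{-4515488 - 1487} = \frac{1}{-4516975} = - \frac{1}{4516975}$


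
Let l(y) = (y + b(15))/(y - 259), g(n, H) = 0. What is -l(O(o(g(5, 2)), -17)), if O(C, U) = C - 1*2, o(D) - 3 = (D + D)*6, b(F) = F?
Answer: 8/129 ≈ 0.062016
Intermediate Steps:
o(D) = 3 + 12*D (o(D) = 3 + (D + D)*6 = 3 + (2*D)*6 = 3 + 12*D)
O(C, U) = -2 + C (O(C, U) = C - 2 = -2 + C)
l(y) = (15 + y)/(-259 + y) (l(y) = (y + 15)/(y - 259) = (15 + y)/(-259 + y))
-l(O(o(g(5, 2)), -17)) = -(15 + (-2 + (3 + 12*0)))/(-259 + (-2 + (3 + 12*0))) = -(15 + (-2 + (3 + 0)))/(-259 + (-2 + (3 + 0))) = -(15 + (-2 + 3))/(-259 + (-2 + 3)) = -(15 + 1)/(-259 + 1) = -16/(-258) = -(-1)*16/258 = -1*(-8/129) = 8/129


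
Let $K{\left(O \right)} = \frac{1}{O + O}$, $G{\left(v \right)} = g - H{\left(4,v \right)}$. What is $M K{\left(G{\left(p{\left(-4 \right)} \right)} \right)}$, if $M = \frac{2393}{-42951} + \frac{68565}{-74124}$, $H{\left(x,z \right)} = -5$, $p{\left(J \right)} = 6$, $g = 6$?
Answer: $- \frac{115641261}{2594125864} \approx -0.044578$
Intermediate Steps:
$M = - \frac{115641261}{117914812}$ ($M = 2393 \left(- \frac{1}{42951}\right) + 68565 \left(- \frac{1}{74124}\right) = - \frac{2393}{42951} - \frac{22855}{24708} = - \frac{115641261}{117914812} \approx -0.98072$)
$G{\left(v \right)} = 11$ ($G{\left(v \right)} = 6 - -5 = 6 + 5 = 11$)
$K{\left(O \right)} = \frac{1}{2 O}$
$M K{\left(G{\left(p{\left(-4 \right)} \right)} \right)} = - \frac{115641261 \frac{1}{2 \cdot 11}}{117914812} = - \frac{115641261 \cdot \frac{1}{2} \cdot \frac{1}{11}}{117914812} = \left(- \frac{115641261}{117914812}\right) \frac{1}{22} = - \frac{115641261}{2594125864}$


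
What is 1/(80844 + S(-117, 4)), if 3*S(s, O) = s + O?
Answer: 3/242419 ≈ 1.2375e-5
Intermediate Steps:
S(s, O) = O/3 + s/3 (S(s, O) = (s + O)/3 = (O + s)/3 = O/3 + s/3)
1/(80844 + S(-117, 4)) = 1/(80844 + ((⅓)*4 + (⅓)*(-117))) = 1/(80844 + (4/3 - 39)) = 1/(80844 - 113/3) = 1/(242419/3) = 3/242419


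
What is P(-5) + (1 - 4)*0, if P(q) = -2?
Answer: -2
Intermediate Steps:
P(-5) + (1 - 4)*0 = -2 + (1 - 4)*0 = -2 - 3*0 = -2 + 0 = -2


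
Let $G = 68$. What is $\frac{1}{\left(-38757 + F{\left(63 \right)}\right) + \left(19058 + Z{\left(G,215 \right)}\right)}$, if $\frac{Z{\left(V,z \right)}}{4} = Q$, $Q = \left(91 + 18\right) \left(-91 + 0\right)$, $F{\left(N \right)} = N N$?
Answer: $- \frac{1}{55406} \approx -1.8049 \cdot 10^{-5}$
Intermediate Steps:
$F{\left(N \right)} = N^{2}$
$Q = -9919$ ($Q = 109 \left(-91\right) = -9919$)
$Z{\left(V,z \right)} = -39676$ ($Z{\left(V,z \right)} = 4 \left(-9919\right) = -39676$)
$\frac{1}{\left(-38757 + F{\left(63 \right)}\right) + \left(19058 + Z{\left(G,215 \right)}\right)} = \frac{1}{\left(-38757 + 63^{2}\right) + \left(19058 - 39676\right)} = \frac{1}{\left(-38757 + 3969\right) - 20618} = \frac{1}{-34788 - 20618} = \frac{1}{-55406} = - \frac{1}{55406}$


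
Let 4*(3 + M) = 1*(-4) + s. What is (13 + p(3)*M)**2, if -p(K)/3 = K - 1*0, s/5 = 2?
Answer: 2809/4 ≈ 702.25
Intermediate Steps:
s = 10 (s = 5*2 = 10)
p(K) = -3*K (p(K) = -3*(K - 1*0) = -3*(K + 0) = -3*K)
M = -3/2 (M = -3 + (1*(-4) + 10)/4 = -3 + (-4 + 10)/4 = -3 + (1/4)*6 = -3 + 3/2 = -3/2 ≈ -1.5000)
(13 + p(3)*M)**2 = (13 - 3*3*(-3/2))**2 = (13 - 9*(-3/2))**2 = (13 + 27/2)**2 = (53/2)**2 = 2809/4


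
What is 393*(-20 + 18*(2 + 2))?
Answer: 20436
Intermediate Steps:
393*(-20 + 18*(2 + 2)) = 393*(-20 + 18*4) = 393*(-20 + 72) = 393*52 = 20436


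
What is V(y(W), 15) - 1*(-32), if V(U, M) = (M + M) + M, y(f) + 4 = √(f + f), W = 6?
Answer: 77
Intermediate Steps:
y(f) = -4 + √2*√f (y(f) = -4 + √(f + f) = -4 + √(2*f) = -4 + √2*√f)
V(U, M) = 3*M (V(U, M) = 2*M + M = 3*M)
V(y(W), 15) - 1*(-32) = 3*15 - 1*(-32) = 45 + 32 = 77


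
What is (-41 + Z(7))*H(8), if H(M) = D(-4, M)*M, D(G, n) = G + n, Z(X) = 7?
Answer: -1088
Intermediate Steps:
H(M) = M*(-4 + M) (H(M) = (-4 + M)*M = M*(-4 + M))
(-41 + Z(7))*H(8) = (-41 + 7)*(8*(-4 + 8)) = -272*4 = -34*32 = -1088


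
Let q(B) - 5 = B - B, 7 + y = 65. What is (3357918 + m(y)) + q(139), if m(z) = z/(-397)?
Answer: 1333095373/397 ≈ 3.3579e+6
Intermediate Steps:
y = 58 (y = -7 + 65 = 58)
q(B) = 5 (q(B) = 5 + (B - B) = 5 + 0 = 5)
m(z) = -z/397 (m(z) = z*(-1/397) = -z/397)
(3357918 + m(y)) + q(139) = (3357918 - 1/397*58) + 5 = (3357918 - 58/397) + 5 = 1333093388/397 + 5 = 1333095373/397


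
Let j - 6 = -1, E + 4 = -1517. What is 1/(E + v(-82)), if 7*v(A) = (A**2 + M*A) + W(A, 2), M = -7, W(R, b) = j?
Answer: -7/3344 ≈ -0.0020933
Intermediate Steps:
E = -1521 (E = -4 - 1517 = -1521)
j = 5 (j = 6 - 1 = 5)
W(R, b) = 5
v(A) = 5/7 - A + A**2/7 (v(A) = ((A**2 - 7*A) + 5)/7 = (5 + A**2 - 7*A)/7 = 5/7 - A + A**2/7)
1/(E + v(-82)) = 1/(-1521 + (5/7 - 1*(-82) + (1/7)*(-82)**2)) = 1/(-1521 + (5/7 + 82 + (1/7)*6724)) = 1/(-1521 + (5/7 + 82 + 6724/7)) = 1/(-1521 + 7303/7) = 1/(-3344/7) = -7/3344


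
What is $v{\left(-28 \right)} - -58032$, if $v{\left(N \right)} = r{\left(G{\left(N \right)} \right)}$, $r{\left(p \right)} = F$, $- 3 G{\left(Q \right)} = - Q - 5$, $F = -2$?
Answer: $58030$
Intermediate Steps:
$G{\left(Q \right)} = \frac{5}{3} + \frac{Q}{3}$ ($G{\left(Q \right)} = - \frac{- Q - 5}{3} = - \frac{-5 - Q}{3} = \frac{5}{3} + \frac{Q}{3}$)
$r{\left(p \right)} = -2$
$v{\left(N \right)} = -2$
$v{\left(-28 \right)} - -58032 = -2 - -58032 = -2 + 58032 = 58030$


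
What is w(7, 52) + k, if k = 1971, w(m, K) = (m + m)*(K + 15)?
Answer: 2909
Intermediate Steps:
w(m, K) = 2*m*(15 + K) (w(m, K) = (2*m)*(15 + K) = 2*m*(15 + K))
w(7, 52) + k = 2*7*(15 + 52) + 1971 = 2*7*67 + 1971 = 938 + 1971 = 2909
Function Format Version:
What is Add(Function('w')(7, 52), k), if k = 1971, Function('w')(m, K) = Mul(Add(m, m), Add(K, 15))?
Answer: 2909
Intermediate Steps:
Function('w')(m, K) = Mul(2, m, Add(15, K)) (Function('w')(m, K) = Mul(Mul(2, m), Add(15, K)) = Mul(2, m, Add(15, K)))
Add(Function('w')(7, 52), k) = Add(Mul(2, 7, Add(15, 52)), 1971) = Add(Mul(2, 7, 67), 1971) = Add(938, 1971) = 2909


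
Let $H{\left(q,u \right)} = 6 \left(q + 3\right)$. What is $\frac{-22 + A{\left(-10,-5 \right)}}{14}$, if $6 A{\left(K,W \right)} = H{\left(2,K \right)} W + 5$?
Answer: $- \frac{277}{84} \approx -3.2976$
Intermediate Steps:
$H{\left(q,u \right)} = 18 + 6 q$ ($H{\left(q,u \right)} = 6 \left(3 + q\right) = 18 + 6 q$)
$A{\left(K,W \right)} = \frac{5}{6} + 5 W$ ($A{\left(K,W \right)} = \frac{\left(18 + 6 \cdot 2\right) W + 5}{6} = \frac{\left(18 + 12\right) W + 5}{6} = \frac{30 W + 5}{6} = \frac{5 + 30 W}{6} = \frac{5}{6} + 5 W$)
$\frac{-22 + A{\left(-10,-5 \right)}}{14} = \frac{-22 + \left(\frac{5}{6} + 5 \left(-5\right)\right)}{14} = \frac{-22 + \left(\frac{5}{6} - 25\right)}{14} = \frac{-22 - \frac{145}{6}}{14} = \frac{1}{14} \left(- \frac{277}{6}\right) = - \frac{277}{84}$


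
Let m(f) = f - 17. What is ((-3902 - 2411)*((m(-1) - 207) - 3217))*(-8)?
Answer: -173834768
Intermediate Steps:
m(f) = -17 + f
((-3902 - 2411)*((m(-1) - 207) - 3217))*(-8) = ((-3902 - 2411)*(((-17 - 1) - 207) - 3217))*(-8) = -6313*((-18 - 207) - 3217)*(-8) = -6313*(-225 - 3217)*(-8) = -6313*(-3442)*(-8) = 21729346*(-8) = -173834768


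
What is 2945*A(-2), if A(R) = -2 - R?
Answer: 0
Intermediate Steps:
2945*A(-2) = 2945*(-2 - 1*(-2)) = 2945*(-2 + 2) = 2945*0 = 0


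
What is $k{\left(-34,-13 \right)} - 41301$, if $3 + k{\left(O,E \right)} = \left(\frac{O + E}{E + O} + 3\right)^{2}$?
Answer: $-41288$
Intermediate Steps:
$k{\left(O,E \right)} = 13$ ($k{\left(O,E \right)} = -3 + \left(\frac{O + E}{E + O} + 3\right)^{2} = -3 + \left(\frac{E + O}{E + O} + 3\right)^{2} = -3 + \left(1 + 3\right)^{2} = -3 + 4^{2} = -3 + 16 = 13$)
$k{\left(-34,-13 \right)} - 41301 = 13 - 41301 = -41288$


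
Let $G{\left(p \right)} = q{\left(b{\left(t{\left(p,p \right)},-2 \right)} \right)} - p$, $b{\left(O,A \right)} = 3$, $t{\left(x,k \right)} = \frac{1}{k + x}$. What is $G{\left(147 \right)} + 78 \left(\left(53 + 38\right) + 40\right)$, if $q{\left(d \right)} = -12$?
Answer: $10059$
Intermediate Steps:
$G{\left(p \right)} = -12 - p$
$G{\left(147 \right)} + 78 \left(\left(53 + 38\right) + 40\right) = \left(-12 - 147\right) + 78 \left(\left(53 + 38\right) + 40\right) = \left(-12 - 147\right) + 78 \left(91 + 40\right) = -159 + 78 \cdot 131 = -159 + 10218 = 10059$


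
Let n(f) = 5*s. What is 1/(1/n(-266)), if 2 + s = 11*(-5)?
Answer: -285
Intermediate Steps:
s = -57 (s = -2 + 11*(-5) = -2 - 55 = -57)
n(f) = -285 (n(f) = 5*(-57) = -285)
1/(1/n(-266)) = 1/(1/(-285)) = 1/(-1/285) = -285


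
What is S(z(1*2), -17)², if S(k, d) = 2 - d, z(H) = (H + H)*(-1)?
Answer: 361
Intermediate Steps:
z(H) = -2*H (z(H) = (2*H)*(-1) = -2*H)
S(z(1*2), -17)² = (2 - 1*(-17))² = (2 + 17)² = 19² = 361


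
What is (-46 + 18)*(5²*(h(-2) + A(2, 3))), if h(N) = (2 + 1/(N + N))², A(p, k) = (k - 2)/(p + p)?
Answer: -9275/4 ≈ -2318.8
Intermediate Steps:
A(p, k) = (-2 + k)/(2*p) (A(p, k) = (-2 + k)/((2*p)) = (-2 + k)*(1/(2*p)) = (-2 + k)/(2*p))
h(N) = (2 + 1/(2*N))²
(-46 + 18)*(5²*(h(-2) + A(2, 3))) = (-46 + 18)*(5²*((¼)*(1 + 4*(-2))²/(-2)² + (½)*(-2 + 3)/2)) = -700*((¼)*(¼)*(1 - 8)² + (½)*(½)*1) = -700*((¼)*(¼)*(-7)² + ¼) = -700*((¼)*(¼)*49 + ¼) = -700*(49/16 + ¼) = -700*53/16 = -28*1325/16 = -9275/4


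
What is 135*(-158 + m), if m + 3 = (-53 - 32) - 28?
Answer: -36990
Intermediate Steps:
m = -116 (m = -3 + ((-53 - 32) - 28) = -3 + (-85 - 28) = -3 - 113 = -116)
135*(-158 + m) = 135*(-158 - 116) = 135*(-274) = -36990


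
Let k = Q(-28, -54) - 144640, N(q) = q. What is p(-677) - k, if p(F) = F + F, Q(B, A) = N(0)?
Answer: 143286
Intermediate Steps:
Q(B, A) = 0
p(F) = 2*F
k = -144640 (k = 0 - 144640 = -144640)
p(-677) - k = 2*(-677) - 1*(-144640) = -1354 + 144640 = 143286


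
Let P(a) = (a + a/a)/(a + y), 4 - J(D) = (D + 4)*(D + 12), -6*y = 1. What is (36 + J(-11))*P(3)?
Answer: 1128/17 ≈ 66.353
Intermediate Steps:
y = -1/6 (y = -1/6*1 = -1/6 ≈ -0.16667)
J(D) = 4 - (4 + D)*(12 + D) (J(D) = 4 - (D + 4)*(D + 12) = 4 - (4 + D)*(12 + D))
P(a) = (1 + a)/(-1/6 + a) (P(a) = (a + a/a)/(a - 1/6) = (a + 1)/(-1/6 + a) = (1 + a)/(-1/6 + a))
(36 + J(-11))*P(3) = (36 + (-44 - 1*(-11)**2 - 16*(-11)))*(6*(1 + 3)/(-1 + 6*3)) = (36 + (-44 - 1*121 + 176))*(6*4/(-1 + 18)) = (36 + (-44 - 121 + 176))*(6*4/17) = (36 + 11)*(6*(1/17)*4) = 47*(24/17) = 1128/17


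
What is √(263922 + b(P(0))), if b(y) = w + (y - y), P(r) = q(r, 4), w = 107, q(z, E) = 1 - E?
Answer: √264029 ≈ 513.84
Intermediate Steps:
P(r) = -3 (P(r) = 1 - 1*4 = 1 - 4 = -3)
b(y) = 107 (b(y) = 107 + (y - y) = 107 + 0 = 107)
√(263922 + b(P(0))) = √(263922 + 107) = √264029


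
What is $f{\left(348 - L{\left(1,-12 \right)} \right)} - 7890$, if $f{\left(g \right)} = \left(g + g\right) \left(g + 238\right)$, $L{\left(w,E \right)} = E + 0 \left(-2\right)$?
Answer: $422670$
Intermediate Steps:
$L{\left(w,E \right)} = E$ ($L{\left(w,E \right)} = E + 0 = E$)
$f{\left(g \right)} = 2 g \left(238 + g\right)$
$f{\left(348 - L{\left(1,-12 \right)} \right)} - 7890 = 2 \left(348 - -12\right) \left(238 + \left(348 - -12\right)\right) - 7890 = 2 \left(348 + 12\right) \left(238 + \left(348 + 12\right)\right) - 7890 = 2 \cdot 360 \left(238 + 360\right) - 7890 = 2 \cdot 360 \cdot 598 - 7890 = 430560 - 7890 = 422670$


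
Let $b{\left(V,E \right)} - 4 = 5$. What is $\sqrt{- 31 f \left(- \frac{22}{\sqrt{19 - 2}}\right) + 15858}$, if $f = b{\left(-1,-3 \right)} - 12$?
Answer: $\frac{\sqrt{4582962 - 34782 \sqrt{17}}}{17} \approx 123.94$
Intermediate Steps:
$b{\left(V,E \right)} = 9$ ($b{\left(V,E \right)} = 4 + 5 = 9$)
$f = -3$ ($f = 9 - 12 = -3$)
$\sqrt{- 31 f \left(- \frac{22}{\sqrt{19 - 2}}\right) + 15858} = \sqrt{\left(-31\right) \left(-3\right) \left(- \frac{22}{\sqrt{19 - 2}}\right) + 15858} = \sqrt{93 \left(- \frac{22}{\sqrt{17}}\right) + 15858} = \sqrt{93 \left(- 22 \frac{\sqrt{17}}{17}\right) + 15858} = \sqrt{93 \left(- \frac{22 \sqrt{17}}{17}\right) + 15858} = \sqrt{- \frac{2046 \sqrt{17}}{17} + 15858} = \sqrt{15858 - \frac{2046 \sqrt{17}}{17}}$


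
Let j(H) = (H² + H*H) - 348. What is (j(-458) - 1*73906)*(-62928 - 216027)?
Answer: -96315908670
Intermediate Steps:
j(H) = -348 + 2*H² (j(H) = (H² + H²) - 348 = 2*H² - 348 = -348 + 2*H²)
(j(-458) - 1*73906)*(-62928 - 216027) = ((-348 + 2*(-458)²) - 1*73906)*(-62928 - 216027) = ((-348 + 2*209764) - 73906)*(-278955) = ((-348 + 419528) - 73906)*(-278955) = (419180 - 73906)*(-278955) = 345274*(-278955) = -96315908670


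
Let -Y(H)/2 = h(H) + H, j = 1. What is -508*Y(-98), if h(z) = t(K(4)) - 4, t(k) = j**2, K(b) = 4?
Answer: -102616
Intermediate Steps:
t(k) = 1 (t(k) = 1**2 = 1)
h(z) = -3 (h(z) = 1 - 4 = -3)
Y(H) = 6 - 2*H (Y(H) = -2*(-3 + H) = 6 - 2*H)
-508*Y(-98) = -508*(6 - 2*(-98)) = -508*(6 + 196) = -508*202 = -102616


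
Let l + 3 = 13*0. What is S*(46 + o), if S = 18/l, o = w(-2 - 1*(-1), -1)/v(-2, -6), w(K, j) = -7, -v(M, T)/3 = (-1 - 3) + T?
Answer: -1373/5 ≈ -274.60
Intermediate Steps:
v(M, T) = 12 - 3*T (v(M, T) = -3*((-1 - 3) + T) = -3*(-4 + T) = 12 - 3*T)
l = -3 (l = -3 + 13*0 = -3 + 0 = -3)
o = -7/30 (o = -7/(12 - 3*(-6)) = -7/(12 + 18) = -7/30 ≈ -0.23333)
S = -6 (S = 18/(-3) = 18*(-⅓) = -6)
S*(46 + o) = -6*(46 - 7/30) = -6*1373/30 = -1373/5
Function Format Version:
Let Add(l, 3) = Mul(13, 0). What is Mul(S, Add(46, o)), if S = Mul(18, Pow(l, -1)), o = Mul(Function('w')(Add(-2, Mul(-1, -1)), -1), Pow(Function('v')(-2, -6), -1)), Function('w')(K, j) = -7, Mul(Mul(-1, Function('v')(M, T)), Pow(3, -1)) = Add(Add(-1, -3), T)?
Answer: Rational(-1373, 5) ≈ -274.60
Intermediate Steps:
Function('v')(M, T) = Add(12, Mul(-3, T)) (Function('v')(M, T) = Mul(-3, Add(Add(-1, -3), T)) = Mul(-3, Add(-4, T)) = Add(12, Mul(-3, T)))
l = -3 (l = Add(-3, Mul(13, 0)) = Add(-3, 0) = -3)
o = Rational(-7, 30) (o = Mul(-7, Pow(Add(12, Mul(-3, -6)), -1)) = Mul(-7, Pow(Add(12, 18), -1)) = Mul(-7, Pow(30, -1)) = Mul(-7, Rational(1, 30)) = Rational(-7, 30) ≈ -0.23333)
S = -6 (S = Mul(18, Pow(-3, -1)) = Mul(18, Rational(-1, 3)) = -6)
Mul(S, Add(46, o)) = Mul(-6, Add(46, Rational(-7, 30))) = Mul(-6, Rational(1373, 30)) = Rational(-1373, 5)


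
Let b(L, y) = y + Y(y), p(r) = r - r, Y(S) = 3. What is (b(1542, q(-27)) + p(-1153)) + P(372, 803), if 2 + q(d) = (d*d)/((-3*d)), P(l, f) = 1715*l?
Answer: 637990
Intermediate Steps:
p(r) = 0
q(d) = -2 - d/3 (q(d) = -2 + (d*d)/((-3*d)) = -2 + d²*(-1/(3*d)) = -2 - d/3)
b(L, y) = 3 + y (b(L, y) = y + 3 = 3 + y)
(b(1542, q(-27)) + p(-1153)) + P(372, 803) = ((3 + (-2 - ⅓*(-27))) + 0) + 1715*372 = ((3 + (-2 + 9)) + 0) + 637980 = ((3 + 7) + 0) + 637980 = (10 + 0) + 637980 = 10 + 637980 = 637990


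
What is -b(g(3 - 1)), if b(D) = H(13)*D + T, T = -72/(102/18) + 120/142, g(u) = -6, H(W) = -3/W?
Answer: 164382/15691 ≈ 10.476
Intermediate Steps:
T = -14316/1207 (T = -72/(102*(1/18)) + 120*(1/142) = -72/17/3 + 60/71 = -72*3/17 + 60/71 = -216/17 + 60/71 = -14316/1207 ≈ -11.861)
b(D) = -14316/1207 - 3*D/13 (b(D) = (-3/13)*D - 14316/1207 = (-3*1/13)*D - 14316/1207 = -3*D/13 - 14316/1207 = -14316/1207 - 3*D/13)
-b(g(3 - 1)) = -(-14316/1207 - 3/13*(-6)) = -(-14316/1207 + 18/13) = -1*(-164382/15691) = 164382/15691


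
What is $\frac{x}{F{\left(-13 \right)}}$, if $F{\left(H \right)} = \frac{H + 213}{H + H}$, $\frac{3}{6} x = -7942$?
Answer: $\frac{51623}{25} \approx 2064.9$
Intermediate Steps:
$x = -15884$ ($x = 2 \left(-7942\right) = -15884$)
$F{\left(H \right)} = \frac{213 + H}{2 H}$
$\frac{x}{F{\left(-13 \right)}} = - \frac{15884}{\frac{1}{2} \frac{1}{-13} \left(213 - 13\right)} = - \frac{15884}{\frac{1}{2} \left(- \frac{1}{13}\right) 200} = - \frac{15884}{- \frac{100}{13}} = \left(-15884\right) \left(- \frac{13}{100}\right) = \frac{51623}{25}$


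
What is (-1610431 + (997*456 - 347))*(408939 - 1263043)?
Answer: 987468923184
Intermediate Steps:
(-1610431 + (997*456 - 347))*(408939 - 1263043) = (-1610431 + (454632 - 347))*(-854104) = (-1610431 + 454285)*(-854104) = -1156146*(-854104) = 987468923184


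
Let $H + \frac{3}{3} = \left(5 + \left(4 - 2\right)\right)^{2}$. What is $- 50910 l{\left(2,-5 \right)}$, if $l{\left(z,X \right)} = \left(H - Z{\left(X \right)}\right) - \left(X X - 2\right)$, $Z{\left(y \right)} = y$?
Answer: $-1527300$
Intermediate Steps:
$H = 48$ ($H = -1 + \left(5 + \left(4 - 2\right)\right)^{2} = -1 + \left(5 + 2\right)^{2} = -1 + 7^{2} = -1 + 49 = 48$)
$l{\left(z,X \right)} = 50 - X - X^{2}$ ($l{\left(z,X \right)} = \left(48 - X\right) - \left(X X - 2\right) = \left(48 - X\right) - \left(X^{2} - 2\right) = \left(48 - X\right) - \left(-2 + X^{2}\right) = 50 - X - X^{2}$)
$- 50910 l{\left(2,-5 \right)} = - 50910 \left(50 - -5 - \left(-5\right)^{2}\right) = - 50910 \left(50 + 5 - 25\right) = \left(-50910\right) 30 = -1527300$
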